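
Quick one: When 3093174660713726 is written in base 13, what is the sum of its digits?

3093174660713726 in base 13 is A29C4171368164.
Digit sum: 10+2+9+12+4+1+7+1+3+6+8+1+6+4 = 74.

74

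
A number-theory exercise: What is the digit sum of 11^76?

11^76 = 13990849085345713394746437700066125438319102970370693158159903243974930824335761
Sum of its 80 digits: 349.

349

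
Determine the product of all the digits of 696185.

6×9×6×1×8×5 = 12960

12960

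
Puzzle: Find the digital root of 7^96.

The digital root of n equals n mod 9 (or 9 when 9 | n), so we need 7^96 mod 9.
7^96 ≡ 1 (mod 9), so the digital root is 1.

1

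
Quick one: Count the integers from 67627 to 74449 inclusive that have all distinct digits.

2268

The integers in [67627, 74449] that have all distinct digits: 67801, 67802, 67803, 67804, 67805, 67809, …, 74396, 74398.
2268 qualify.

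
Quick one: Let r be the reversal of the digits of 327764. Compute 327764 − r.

Reverse of 327764 is 467723.
327764 − 467723 = -139959

-139959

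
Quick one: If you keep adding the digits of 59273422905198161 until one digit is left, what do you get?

5+9+2+7+3+4+2+2+9+0+5+1+9+8+1+6+1 = 74
7+4 = 11
1+1 = 2

2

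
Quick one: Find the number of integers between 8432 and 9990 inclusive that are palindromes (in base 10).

The integers in [8432, 9990] that are palindromes (in base 10): 8448, 8558, 8668, 8778, 8888, 8998, …, 9779, 9889.
15 qualify.

15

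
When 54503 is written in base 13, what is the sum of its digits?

54503 in base 13 is 1BA67.
Digit sum: 1+11+10+6+7 = 35.

35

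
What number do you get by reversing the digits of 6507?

Reversing 6507 gives 7056.

7056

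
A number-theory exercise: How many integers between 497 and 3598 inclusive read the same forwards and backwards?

76

The integers in [497, 3598] that read the same forwards and backwards: 505, 515, 525, 535, 545, 555, …, 3443, 3553.
76 qualify.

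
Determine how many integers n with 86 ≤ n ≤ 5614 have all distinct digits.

The integers in [86, 5614] that have all distinct digits: 86, 87, 89, 90, 91, 92, …, 5613, 5614.
2967 qualify.

2967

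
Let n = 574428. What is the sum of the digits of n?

5+7+4+4+2+8 = 30

30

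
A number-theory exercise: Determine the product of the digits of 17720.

1×7×7×2×0 = 0

0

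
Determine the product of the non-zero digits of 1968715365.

1×9×6×8×7×1×5×3×6×5 = 1360800

1360800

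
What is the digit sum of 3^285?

585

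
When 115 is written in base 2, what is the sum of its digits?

5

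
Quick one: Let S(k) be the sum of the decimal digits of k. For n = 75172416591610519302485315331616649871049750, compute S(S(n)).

10

First digit sum: 181.
1+8+1 = 10.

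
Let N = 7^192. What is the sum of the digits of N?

757

7^192 = 1814778739337985331153477737014133473092859328564894722289657541350538512504466719974268429198052812281476021158847688614761061195986399389701527297705474401395201
Sum of its 163 digits: 757.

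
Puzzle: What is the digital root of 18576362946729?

3

1+8+5+7+6+3+6+2+9+4+6+7+2+9 = 75
7+5 = 12
1+2 = 3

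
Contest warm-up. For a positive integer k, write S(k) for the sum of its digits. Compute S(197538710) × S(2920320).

738

S(197538710) = 1+9+7+5+3+8+7+1+0 = 41.
S(2920320) = 2+9+2+0+3+2+0 = 18.
41 · 18 = 738.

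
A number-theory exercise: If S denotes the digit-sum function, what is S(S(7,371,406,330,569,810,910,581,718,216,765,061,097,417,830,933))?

11

First digit sum: 191.
1+9+1 = 11.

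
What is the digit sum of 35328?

3+5+3+2+8 = 21

21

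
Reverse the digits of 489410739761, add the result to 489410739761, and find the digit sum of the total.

Reversal of 489410739761 is 167937014984; 489410739761 + 167937014984 = 657347754745.
Digit sum of 657347754745: 6+5+7+3+4+7+7+5+4+7+4+5 = 64.

64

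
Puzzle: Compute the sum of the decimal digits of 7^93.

7^93 = 3927513814852118215253663462745985104429523654386747748367596265637242329346407
Sum of its 79 digits: 361.

361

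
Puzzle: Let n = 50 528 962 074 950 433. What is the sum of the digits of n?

5+0+5+2+8+9+6+2+0+7+4+9+5+0+4+3+3 = 72

72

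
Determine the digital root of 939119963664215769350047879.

4

9+3+9+1+1+9+9+6+3+6+6+4+2+1+5+7+6+9+3+5+0+0+4+7+8+7+9 = 139
1+3+9 = 13
1+3 = 4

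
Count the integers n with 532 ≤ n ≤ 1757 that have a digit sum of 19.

The integers in [532, 1757] that have a digit sum of 19: 559, 568, 577, 586, 595, 649, …, 1747, 1756.
67 qualify.

67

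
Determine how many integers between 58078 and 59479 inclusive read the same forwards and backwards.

The integers in [58078, 59479] that read the same forwards and backwards: 58085, 58185, 58285, 58385, 58485, 58585, …, 59295, 59395.
14 qualify.

14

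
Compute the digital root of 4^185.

The digital root of n equals n mod 9 (or 9 when 9 | n), so we need 4^185 mod 9.
4^185 ≡ 7 (mod 9), so the digital root is 7.

7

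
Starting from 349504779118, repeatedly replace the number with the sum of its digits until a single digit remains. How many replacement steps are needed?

3

349504779118 → 58 → 13 → 4 (3 steps)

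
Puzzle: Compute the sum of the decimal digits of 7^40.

142

7^40 = 6366805760909027985741435139224001
Sum of its 34 digits: 142.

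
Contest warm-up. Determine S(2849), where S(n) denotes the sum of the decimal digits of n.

2+8+4+9 = 23

23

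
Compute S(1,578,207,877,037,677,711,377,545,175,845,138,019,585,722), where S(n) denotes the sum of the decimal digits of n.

1+5+7+8+2+0+7+8+7+7+0+3+7+6+7+7+7+1+1+3+7+7+5+4+5+1+7+5+8+4+5+1+3+8+0+1+9+5+8+5+7+2+2 = 203

203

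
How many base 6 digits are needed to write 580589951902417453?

580589951902417453 in base 6 is 42244415433445021105221, which has 23 digits.

23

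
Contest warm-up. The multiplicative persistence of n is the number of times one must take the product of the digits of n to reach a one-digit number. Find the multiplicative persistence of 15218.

2

15218 → 80 → 0 (2 steps)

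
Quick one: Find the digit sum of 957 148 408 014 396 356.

83

9+5+7+1+4+8+4+0+8+0+1+4+3+9+6+3+5+6 = 83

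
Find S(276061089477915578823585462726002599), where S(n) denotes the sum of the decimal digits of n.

2+7+6+0+6+1+0+8+9+4+7+7+9+1+5+5+7+8+8+2+3+5+8+5+4+6+2+7+2+6+0+0+2+5+9+9 = 175

175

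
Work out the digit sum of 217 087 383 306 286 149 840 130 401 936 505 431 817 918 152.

177

2+1+7+0+8+7+3+8+3+3+0+6+2+8+6+1+4+9+8+4+0+1+3+0+4+0+1+9+3+6+5+0+5+4+3+1+8+1+7+9+1+8+1+5+2 = 177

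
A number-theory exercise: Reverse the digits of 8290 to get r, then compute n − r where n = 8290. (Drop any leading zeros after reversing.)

Reverse of 8290 is 928.
8290 − 928 = 7362

7362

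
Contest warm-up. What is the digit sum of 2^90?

2^90 = 1237940039285380274899124224
Sum of its 28 digits: 118.

118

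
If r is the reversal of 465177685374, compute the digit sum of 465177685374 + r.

72

Reversal of 465177685374 is 473586771564; 465177685374 + 473586771564 = 938764456938.
Digit sum of 938764456938: 9+3+8+7+6+4+4+5+6+9+3+8 = 72.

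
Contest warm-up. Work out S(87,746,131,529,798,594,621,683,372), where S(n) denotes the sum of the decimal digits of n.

133

8+7+7+4+6+1+3+1+5+2+9+7+9+8+5+9+4+6+2+1+6+8+3+3+7+2 = 133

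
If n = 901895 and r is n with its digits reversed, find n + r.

1500004

Reverse of 901895 is 598109.
901895 + 598109 = 1500004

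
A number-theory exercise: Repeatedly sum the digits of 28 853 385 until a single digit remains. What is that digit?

2+8+8+5+3+3+8+5 = 42
4+2 = 6

6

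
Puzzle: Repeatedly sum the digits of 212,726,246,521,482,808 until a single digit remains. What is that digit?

7

2+1+2+7+2+6+2+4+6+5+2+1+4+8+2+8+0+8 = 70
7+0 = 7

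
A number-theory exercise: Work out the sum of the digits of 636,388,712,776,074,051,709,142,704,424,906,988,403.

6+3+6+3+8+8+7+1+2+7+7+6+0+7+4+0+5+1+7+0+9+1+4+2+7+0+4+4+2+4+9+0+6+9+8+8+4+0+3 = 172

172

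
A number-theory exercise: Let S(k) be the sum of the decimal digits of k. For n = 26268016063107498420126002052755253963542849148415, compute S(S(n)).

13

First digit sum: 193.
1+9+3 = 13.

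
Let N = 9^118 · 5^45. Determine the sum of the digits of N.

648

9^118 · 5^45 = 1133094962998075204468823314854080419002414206596295711226675880796359895105947353972414491559777121283128659658842707358417101204395294189453125
Sum of its 145 digits: 648.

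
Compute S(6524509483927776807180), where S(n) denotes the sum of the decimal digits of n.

108

6+5+2+4+5+0+9+4+8+3+9+2+7+7+7+6+8+0+7+1+8+0 = 108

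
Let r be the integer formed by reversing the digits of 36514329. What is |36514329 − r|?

Reverse of 36514329 is 92341563.
|36514329 − 92341563| = 55827234

55827234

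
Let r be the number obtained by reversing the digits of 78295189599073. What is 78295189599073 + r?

Reverse of 78295189599073 is 37099598159287.
78295189599073 + 37099598159287 = 115394787758360

115394787758360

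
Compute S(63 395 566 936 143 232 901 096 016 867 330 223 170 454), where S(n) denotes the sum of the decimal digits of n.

6+3+3+9+5+5+6+6+9+3+6+1+4+3+2+3+2+9+0+1+0+9+6+0+1+6+8+6+7+3+3+0+2+2+3+1+7+0+4+5+4 = 163

163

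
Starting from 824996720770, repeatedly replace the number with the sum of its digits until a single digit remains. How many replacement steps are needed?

2

824996720770 → 61 → 7 (2 steps)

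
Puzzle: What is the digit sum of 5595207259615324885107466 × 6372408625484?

188

5595207259615324885107466 × 6372408625484 = 35654947002543390793689767634686263544
Sum of its 38 digits: 188.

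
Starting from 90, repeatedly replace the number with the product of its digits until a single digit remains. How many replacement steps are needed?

90 → 0 (1 step)

1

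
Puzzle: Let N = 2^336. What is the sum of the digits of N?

2^336 = 139984046386112763159840142535527767382602843577165595931249318810236991948760059086304843329475444736
Sum of its 102 digits: 469.

469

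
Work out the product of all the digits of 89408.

0

8×9×4×0×8 = 0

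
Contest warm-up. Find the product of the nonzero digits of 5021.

10

5×2×1 = 10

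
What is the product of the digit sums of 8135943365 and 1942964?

S(8135943365) = 8+1+3+5+9+4+3+3+6+5 = 47.
S(1942964) = 1+9+4+2+9+6+4 = 35.
47 · 35 = 1645.

1645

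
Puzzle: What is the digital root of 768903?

7+6+8+9+0+3 = 33
3+3 = 6

6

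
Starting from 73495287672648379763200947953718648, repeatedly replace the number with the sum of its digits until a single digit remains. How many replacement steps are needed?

3

73495287672648379763200947953718648 → 186 → 15 → 6 (3 steps)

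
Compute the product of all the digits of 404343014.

0

4×0×4×3×4×3×0×1×4 = 0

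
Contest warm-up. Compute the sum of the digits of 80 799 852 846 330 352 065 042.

8+0+7+9+9+8+5+2+8+4+6+3+3+0+3+5+2+0+6+5+0+4+2 = 99

99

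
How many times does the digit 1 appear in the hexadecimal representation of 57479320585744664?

3

57479320585744664 in base 16 is CC35233571B118.
The digit 1 appears 3 times.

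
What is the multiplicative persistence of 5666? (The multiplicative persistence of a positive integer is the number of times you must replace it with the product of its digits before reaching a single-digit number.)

2

5666 → 1080 → 0 (2 steps)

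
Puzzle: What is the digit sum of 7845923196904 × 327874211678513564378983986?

195

7845923196904 × 327874211678513564378983986 = 2572475883075061956919086052868540779344
Sum of its 40 digits: 195.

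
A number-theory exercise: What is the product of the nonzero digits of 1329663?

1×3×2×9×6×6×3 = 5832

5832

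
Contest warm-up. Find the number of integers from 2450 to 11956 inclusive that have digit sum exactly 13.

The integers in [2450, 11956] that have digit sum exactly 13: 2452, 2461, 2470, 2506, 2515, 2524, …, 11911, 11920.
433 qualify.

433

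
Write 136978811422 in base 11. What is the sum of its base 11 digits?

42

136978811422 in base 11 is 53101A71482.
Digit sum: 5+3+1+0+1+10+7+1+4+8+2 = 42.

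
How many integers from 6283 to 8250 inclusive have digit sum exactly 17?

130

The integers in [6283, 8250] that have digit sum exactly 17: 6290, 6308, 6317, 6326, 6335, 6344, …, 8234, 8243.
130 qualify.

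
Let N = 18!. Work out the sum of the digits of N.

18! = 6402373705728000
Sum of its 16 digits: 54.

54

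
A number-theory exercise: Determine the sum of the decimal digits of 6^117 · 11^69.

774

6^117 · 11^69 = 7939471074473976500157282060254395942835266430603210995557020579453608871311323270721019548804995472897378732582469488934718877386666378808487752659495426170290176
Sum of its 163 digits: 774.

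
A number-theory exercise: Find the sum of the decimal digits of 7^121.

475

7^121 = 1806603476925444932335424721892206685421837981932696835378964188981494974061222060845344519871619704007
Sum of its 103 digits: 475.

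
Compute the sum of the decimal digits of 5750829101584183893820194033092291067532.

5+7+5+0+8+2+9+1+0+1+5+8+4+1+8+3+8+9+3+8+2+0+1+9+4+0+3+3+0+9+2+2+9+1+0+6+7+5+3+2 = 163

163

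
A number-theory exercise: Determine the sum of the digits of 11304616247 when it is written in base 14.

11304616247 in base 14 is 793526171.
Digit sum: 7+9+3+5+2+6+1+7+1 = 41.

41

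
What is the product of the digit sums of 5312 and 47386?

308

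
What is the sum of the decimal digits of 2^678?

2^678 = 1254114127528279663858649702758819738757691336351197686075754380957778013777036862877289423055073845679040662969631723812346323072954131093770936672842951023567968290121184491680065097304421119039367020544
Sum of its 205 digits: 928.

928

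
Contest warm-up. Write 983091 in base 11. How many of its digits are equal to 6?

2

983091 in base 11 is 61167A.
The digit 6 appears 2 times.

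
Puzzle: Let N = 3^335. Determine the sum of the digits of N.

693

3^335 = 6848892208188538287483832805385295026551067207348700786053090333322124682953755796517397310844406703021418164138549568090016503923723098786081915834717151161707
Sum of its 160 digits: 693.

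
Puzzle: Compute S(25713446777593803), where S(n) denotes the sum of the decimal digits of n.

2+5+7+1+3+4+4+6+7+7+7+5+9+3+8+0+3 = 81

81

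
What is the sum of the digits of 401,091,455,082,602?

4+0+1+0+9+1+4+5+5+0+8+2+6+0+2 = 47

47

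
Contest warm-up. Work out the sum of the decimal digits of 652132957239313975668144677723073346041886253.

6+5+2+1+3+2+9+5+7+2+3+9+3+1+3+9+7+5+6+6+8+1+4+4+6+7+7+7+2+3+0+7+3+3+4+6+0+4+1+8+8+6+2+5+3 = 203

203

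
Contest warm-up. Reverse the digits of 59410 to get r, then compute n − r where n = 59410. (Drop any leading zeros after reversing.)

57915

Reverse of 59410 is 1495.
59410 − 1495 = 57915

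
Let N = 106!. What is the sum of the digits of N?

106! = 114628056373470835453434738414834942870388487424139673389282723476762012382449946252660360871841673476016298287096435143747350528228224302506311680000000000000000000000000
Sum of its 171 digits: 639.

639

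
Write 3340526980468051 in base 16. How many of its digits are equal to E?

3340526980468051 in base 16 is BDE310C088D53.
The digit E appears 1 time.

1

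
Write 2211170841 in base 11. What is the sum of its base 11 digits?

41

2211170841 in base 11 is A3516A420.
Digit sum: 10+3+5+1+6+10+4+2+0 = 41.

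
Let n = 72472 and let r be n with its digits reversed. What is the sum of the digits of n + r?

44

Reversal of 72472 is 27427; 72472 + 27427 = 99899.
Digit sum of 99899: 9+9+8+9+9 = 44.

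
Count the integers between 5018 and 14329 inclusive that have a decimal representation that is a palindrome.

92

The integers in [5018, 14329] that have a decimal representation that is a palindrome: 5115, 5225, 5335, 5445, 5555, 5665, …, 14141, 14241.
92 qualify.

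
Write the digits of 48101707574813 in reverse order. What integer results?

31847570710184

Reversing 48101707574813 gives 31847570710184.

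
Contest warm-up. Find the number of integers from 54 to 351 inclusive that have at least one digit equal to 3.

The integers in [54, 351] that have at least one digit equal to 3: 63, 73, 83, 93, 103, 113, …, 350, 351.
94 qualify.

94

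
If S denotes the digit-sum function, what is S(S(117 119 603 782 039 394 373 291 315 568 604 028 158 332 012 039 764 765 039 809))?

14

First digit sum: 248.
2+4+8 = 14.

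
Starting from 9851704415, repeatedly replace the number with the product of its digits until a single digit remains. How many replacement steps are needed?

9851704415 → 0 (1 step)

1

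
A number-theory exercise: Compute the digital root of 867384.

8+6+7+3+8+4 = 36
3+6 = 9

9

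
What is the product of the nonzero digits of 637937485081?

6×3×7×9×3×7×4×8×5×8×1 = 30481920

30481920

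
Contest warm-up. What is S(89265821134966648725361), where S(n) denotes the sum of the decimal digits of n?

112

8+9+2+6+5+8+2+1+1+3+4+9+6+6+6+4+8+7+2+5+3+6+1 = 112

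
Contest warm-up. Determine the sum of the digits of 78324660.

7+8+3+2+4+6+6+0 = 36

36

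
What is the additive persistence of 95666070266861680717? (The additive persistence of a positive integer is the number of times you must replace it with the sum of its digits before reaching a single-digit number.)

3

95666070266861680717 → 97 → 16 → 7 (3 steps)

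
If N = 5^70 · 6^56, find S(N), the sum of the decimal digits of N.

5^70 · 6^56 = 319426045548926109139106152954101562500000000000000000000000000000000000000000000000000000000
Sum of its 93 digits: 144.

144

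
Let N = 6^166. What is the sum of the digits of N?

6^166 = 1489730000211129651147493084736749638502392068134649444902561962993580949614918413752323655662367525918576816058685398066665619456
Sum of its 130 digits: 603.

603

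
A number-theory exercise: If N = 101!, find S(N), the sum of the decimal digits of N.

639

101! = 9425947759838359420851623124482936749562312794702543768327889353416977599316221476503087861591808346911623490003549599583369706302603264000000000000000000000000
Sum of its 160 digits: 639.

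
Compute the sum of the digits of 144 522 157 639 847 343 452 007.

96

1+4+4+5+2+2+1+5+7+6+3+9+8+4+7+3+4+3+4+5+2+0+0+7 = 96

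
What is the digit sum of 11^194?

11^194 = 10719657774158599348946045120400123623097552045963293660942250682329102109201936262712162136067165939042393575630983660709078529256348448074893222103184740681933828954049325333049039568847002245294578041
Sum of its 203 digits: 859.

859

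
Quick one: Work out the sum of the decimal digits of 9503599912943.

68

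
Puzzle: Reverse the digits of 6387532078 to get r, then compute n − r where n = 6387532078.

Reverse of 6387532078 is 8702357836.
6387532078 − 8702357836 = -2314825758

-2314825758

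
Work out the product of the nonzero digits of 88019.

8×8×1×9 = 576

576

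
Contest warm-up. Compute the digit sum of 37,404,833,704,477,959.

3+7+4+0+4+8+3+3+7+0+4+4+7+7+9+5+9 = 84

84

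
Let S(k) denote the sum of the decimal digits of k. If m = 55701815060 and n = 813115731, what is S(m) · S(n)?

1140

S(55701815060) = 5+5+7+0+1+8+1+5+0+6+0 = 38.
S(813115731) = 8+1+3+1+1+5+7+3+1 = 30.
38 · 30 = 1140.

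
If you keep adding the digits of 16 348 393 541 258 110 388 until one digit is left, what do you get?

2

1+6+3+4+8+3+9+3+5+4+1+2+5+8+1+1+0+3+8+8 = 83
8+3 = 11
1+1 = 2
(Equivalently, 16 348 393 541 258 110 388 mod 9 = 2.)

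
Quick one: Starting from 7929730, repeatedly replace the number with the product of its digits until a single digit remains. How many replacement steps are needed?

7929730 → 0 (1 step)

1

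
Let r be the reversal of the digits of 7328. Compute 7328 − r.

-909

Reverse of 7328 is 8237.
7328 − 8237 = -909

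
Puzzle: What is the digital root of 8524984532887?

1

8+5+2+4+9+8+4+5+3+2+8+8+7 = 73
7+3 = 10
1+0 = 1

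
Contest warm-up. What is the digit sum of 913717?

9+1+3+7+1+7 = 28

28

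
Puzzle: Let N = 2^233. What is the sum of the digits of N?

2^233 = 13803492693581127574869511724554050904902217944340773110325048447598592
Sum of its 71 digits: 302.

302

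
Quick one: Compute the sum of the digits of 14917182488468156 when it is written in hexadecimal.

14917182488468156 in base 16 is 34FF1933465ABC.
Digit sum: 3+4+15+15+1+9+3+3+4+6+5+10+11+12 = 101.

101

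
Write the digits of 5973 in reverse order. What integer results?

3795

Reversing 5973 gives 3795.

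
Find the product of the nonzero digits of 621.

12

6×2×1 = 12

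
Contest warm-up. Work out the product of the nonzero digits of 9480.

288

9×4×8 = 288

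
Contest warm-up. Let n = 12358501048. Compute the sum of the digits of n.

1+2+3+5+8+5+0+1+0+4+8 = 37

37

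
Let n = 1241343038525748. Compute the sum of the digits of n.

60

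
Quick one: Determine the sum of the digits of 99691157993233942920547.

9+9+6+9+1+1+5+7+9+9+3+2+3+3+9+4+2+9+2+0+5+4+7 = 118

118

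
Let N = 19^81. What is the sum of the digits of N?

523

19^81 = 37935138777825626081921793537883175111660882975396868589425211875005368072659738180509867983917766065619
Sum of its 104 digits: 523.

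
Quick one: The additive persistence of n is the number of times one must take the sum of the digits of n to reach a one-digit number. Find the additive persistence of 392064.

2

392064 → 24 → 6 (2 steps)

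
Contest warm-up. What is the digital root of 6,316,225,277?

5

6+3+1+6+2+2+5+2+7+7 = 41
4+1 = 5
(Equivalently, 6,316,225,277 mod 9 = 5.)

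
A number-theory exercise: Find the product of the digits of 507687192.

0

5×0×7×6×8×7×1×9×2 = 0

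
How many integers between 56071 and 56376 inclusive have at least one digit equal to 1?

The integers in [56071, 56376] that have at least one digit equal to 1: 56071, 56081, 56091, 56100, 56101, 56102, …, 56361, 56371.
139 qualify.

139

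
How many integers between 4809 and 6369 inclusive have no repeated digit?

813

The integers in [4809, 6369] that have no repeated digit: 4809, 4810, 4812, 4813, 4815, 4816, …, 6358, 6359.
813 qualify.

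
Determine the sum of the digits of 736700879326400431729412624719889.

7+3+6+7+0+0+8+7+9+3+2+6+4+0+0+4+3+1+7+2+9+4+1+2+6+2+4+7+1+9+8+8+9 = 149

149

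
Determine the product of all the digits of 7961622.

7×9×6×1×6×2×2 = 9072

9072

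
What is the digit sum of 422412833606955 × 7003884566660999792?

422412833606955 × 7003884566660999792 = 2958530726059293029908857864753360
Sum of its 34 digits: 165.

165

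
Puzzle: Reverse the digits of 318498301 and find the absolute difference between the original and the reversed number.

Reverse of 318498301 is 103894813.
|318498301 − 103894813| = 214603488

214603488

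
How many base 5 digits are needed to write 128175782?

12

128175782 in base 5 is 230303111112, which has 12 digits.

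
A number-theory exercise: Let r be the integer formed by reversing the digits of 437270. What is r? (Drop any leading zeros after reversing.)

72734

Reversing 437270 gives 72734.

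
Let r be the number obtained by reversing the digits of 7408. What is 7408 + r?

15455

Reverse of 7408 is 8047.
7408 + 8047 = 15455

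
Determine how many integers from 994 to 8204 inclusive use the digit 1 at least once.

2746

The integers in [994, 8204] that use the digit 1 at least once: 1000, 1001, 1002, 1003, 1004, 1005, …, 8199, 8201.
2746 qualify.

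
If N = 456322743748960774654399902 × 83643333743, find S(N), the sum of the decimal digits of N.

198

456322743748960774654399902 × 83643333743 = 38168355549915793083833786486372493186
Sum of its 38 digits: 198.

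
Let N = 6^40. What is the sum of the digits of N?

6^40 = 13367494538843734067838845976576
Sum of its 32 digits: 171.

171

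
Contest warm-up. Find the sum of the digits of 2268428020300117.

2+2+6+8+4+2+8+0+2+0+3+0+0+1+1+7 = 46

46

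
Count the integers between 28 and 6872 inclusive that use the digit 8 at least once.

1849

The integers in [28, 6872] that use the digit 8 at least once: 28, 38, 48, 58, 68, 78, …, 6871, 6872.
1849 qualify.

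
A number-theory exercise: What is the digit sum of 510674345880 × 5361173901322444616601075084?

510674345880 × 5361173901322444616601075084 = 2737813975206767071545281407426466053920
Sum of its 40 digits: 171.

171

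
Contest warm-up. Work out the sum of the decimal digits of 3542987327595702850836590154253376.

158

3+5+4+2+9+8+7+3+2+7+5+9+5+7+0+2+8+5+0+8+3+6+5+9+0+1+5+4+2+5+3+3+7+6 = 158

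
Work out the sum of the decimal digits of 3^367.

3^367 = 12691135533043427544434022555344142423307338648874212153102969853725796667193860973420767601672773190248218704847097849067427385655207862891416291656482557639052016303655652587
Sum of its 176 digits: 774.

774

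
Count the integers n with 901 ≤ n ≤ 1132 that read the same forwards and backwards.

12

The integers in [901, 1132] that read the same forwards and backwards: 909, 919, 929, 939, 949, 959, …, 1001, 1111.
12 qualify.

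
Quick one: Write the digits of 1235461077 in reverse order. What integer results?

7701645321

Reversing 1235461077 gives 7701645321.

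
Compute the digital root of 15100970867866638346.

1+5+1+0+0+9+7+0+8+6+7+8+6+6+6+3+8+3+4+6 = 94
9+4 = 13
1+3 = 4

4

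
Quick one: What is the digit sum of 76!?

441

76! = 1885494701666050254987932260861146558230394535379329335672487982961844043495537923117729972224000000000000000000
Sum of its 112 digits: 441.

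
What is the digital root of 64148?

5

6+4+1+4+8 = 23
2+3 = 5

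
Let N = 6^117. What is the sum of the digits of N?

432

6^117 = 11058501848889398044247231674620986485321431295577581053898440737775600150566980478866292736
Sum of its 92 digits: 432.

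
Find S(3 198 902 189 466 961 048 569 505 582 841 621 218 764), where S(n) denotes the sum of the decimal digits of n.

3+1+9+8+9+0+2+1+8+9+4+6+6+9+6+1+0+4+8+5+6+9+5+0+5+5+8+2+8+4+1+6+2+1+2+1+8+7+6+4 = 189

189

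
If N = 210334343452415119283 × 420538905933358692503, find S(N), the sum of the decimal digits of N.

210334343452415119283 × 420538905933358692503 = 88453774675689961661940319846569662835349
Sum of its 41 digits: 226.

226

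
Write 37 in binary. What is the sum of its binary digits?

3

37 in base 2 is 100101.
Digit sum: 1+0+0+1+0+1 = 3.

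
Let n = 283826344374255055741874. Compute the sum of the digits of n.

107

2+8+3+8+2+6+3+4+4+3+7+4+2+5+5+0+5+5+7+4+1+8+7+4 = 107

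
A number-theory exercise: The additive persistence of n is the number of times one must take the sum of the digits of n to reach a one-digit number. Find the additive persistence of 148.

148 → 13 → 4 (2 steps)

2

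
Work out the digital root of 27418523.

5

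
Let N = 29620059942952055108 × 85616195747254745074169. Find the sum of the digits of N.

29620059942952055108 × 85616195747254745074169 = 2535956850121202367529516772863298435305252
Sum of its 43 digits: 181.

181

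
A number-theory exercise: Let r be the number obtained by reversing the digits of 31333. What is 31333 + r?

64646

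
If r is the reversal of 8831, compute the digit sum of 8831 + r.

13

Reversal of 8831 is 1388; 8831 + 1388 = 10219.
Digit sum of 10219: 1+0+2+1+9 = 13.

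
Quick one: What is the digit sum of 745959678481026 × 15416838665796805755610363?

745959678481026 × 15416838665796805755610363 = 11500340014331635070937227362341344472438
Sum of its 41 digits: 135.

135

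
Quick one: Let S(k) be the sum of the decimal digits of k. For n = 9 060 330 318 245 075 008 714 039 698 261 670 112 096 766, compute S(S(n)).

9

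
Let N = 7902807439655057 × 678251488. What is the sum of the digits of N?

101

7902807439655057 × 678251488 = 5360090905323512616974816
Sum of its 25 digits: 101.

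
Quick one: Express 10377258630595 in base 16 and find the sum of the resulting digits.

70

10377258630595 in base 16 is 97024D07DC3.
Digit sum: 9+7+0+2+4+13+0+7+13+12+3 = 70.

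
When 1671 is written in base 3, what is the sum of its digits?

9

1671 in base 3 is 2021220.
Digit sum: 2+0+2+1+2+2+0 = 9.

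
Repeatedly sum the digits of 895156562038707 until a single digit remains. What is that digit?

9

8+9+5+1+5+6+5+6+2+0+3+8+7+0+7 = 72
7+2 = 9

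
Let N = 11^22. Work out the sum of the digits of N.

11^22 = 81402749386839761113321
Sum of its 23 digits: 97.

97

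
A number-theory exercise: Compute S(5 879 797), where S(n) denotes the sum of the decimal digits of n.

52

5+8+7+9+7+9+7 = 52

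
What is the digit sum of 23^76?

23^76 = 30996705517935348019814272666230463378871837737203437728366860066624288818191312580054846857455409630561
Sum of its 104 digits: 472.

472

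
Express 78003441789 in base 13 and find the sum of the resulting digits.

45

78003441789 in base 13 is 74815C4220.
Digit sum: 7+4+8+1+5+12+4+2+2+0 = 45.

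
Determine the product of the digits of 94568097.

0

9×4×5×6×8×0×9×7 = 0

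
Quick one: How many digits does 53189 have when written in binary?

53189 in base 2 is 1100111111000101, which has 16 digits.

16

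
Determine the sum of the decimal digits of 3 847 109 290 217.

3+8+4+7+1+0+9+2+9+0+2+1+7 = 53

53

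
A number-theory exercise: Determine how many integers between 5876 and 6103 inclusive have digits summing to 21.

13

The integers in [5876, 6103] that have digits summing to 21: 5880, 5907, 5916, 5925, 5934, 5943, …, 6087, 6096.
13 qualify.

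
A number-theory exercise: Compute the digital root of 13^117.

The digital root of n equals n mod 9 (or 9 when 9 | n), so we need 13^117 mod 9.
13^117 ≡ 1 (mod 9), so the digital root is 1.

1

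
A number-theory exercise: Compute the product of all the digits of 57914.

5×7×9×1×4 = 1260

1260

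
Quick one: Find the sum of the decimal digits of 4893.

4+8+9+3 = 24

24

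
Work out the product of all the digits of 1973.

1×9×7×3 = 189

189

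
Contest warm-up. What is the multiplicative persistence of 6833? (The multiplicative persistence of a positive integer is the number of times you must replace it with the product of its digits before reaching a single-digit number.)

3

6833 → 432 → 24 → 8 (3 steps)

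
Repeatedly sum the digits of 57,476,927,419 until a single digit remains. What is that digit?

7

5+7+4+7+6+9+2+7+4+1+9 = 61
6+1 = 7
(Equivalently, 57,476,927,419 mod 9 = 7.)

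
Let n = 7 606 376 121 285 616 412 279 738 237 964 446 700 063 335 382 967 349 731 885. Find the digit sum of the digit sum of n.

13

First digit sum: 265.
2+6+5 = 13.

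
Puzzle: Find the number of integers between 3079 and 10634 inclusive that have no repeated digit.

3663

The integers in [3079, 10634] that have no repeated digit: 3079, 3081, 3082, 3084, 3085, 3086, …, 10632, 10634.
3663 qualify.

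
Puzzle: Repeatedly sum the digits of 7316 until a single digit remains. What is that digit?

8

7+3+1+6 = 17
1+7 = 8
(Equivalently, 7316 mod 9 = 8.)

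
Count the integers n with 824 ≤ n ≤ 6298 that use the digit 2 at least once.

2253

The integers in [824, 6298] that use the digit 2 at least once: 824, 825, 826, 827, 828, 829, …, 6297, 6298.
2253 qualify.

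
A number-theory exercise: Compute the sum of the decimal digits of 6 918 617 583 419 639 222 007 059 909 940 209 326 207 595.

6+9+1+8+6+1+7+5+8+3+4+1+9+6+3+9+2+2+2+0+0+7+0+5+9+9+0+9+9+4+0+2+0+9+3+2+6+2+0+7+5+9+5 = 194

194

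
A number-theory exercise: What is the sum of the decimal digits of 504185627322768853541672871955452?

153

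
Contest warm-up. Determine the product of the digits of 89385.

8640

8×9×3×8×5 = 8640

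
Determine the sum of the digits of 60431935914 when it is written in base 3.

60431935914 in base 3 is 12202222121100102102200.
Digit sum: 1+2+2+0+2+2+2+2+1+2+1+1+0+0+1+0+2+1+0+2+2+0+0 = 26.

26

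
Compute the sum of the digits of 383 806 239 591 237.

69

3+8+3+8+0+6+2+3+9+5+9+1+2+3+7 = 69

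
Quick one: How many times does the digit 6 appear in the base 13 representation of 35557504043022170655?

1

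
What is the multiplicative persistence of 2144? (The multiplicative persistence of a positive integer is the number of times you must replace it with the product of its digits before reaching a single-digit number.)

2

2144 → 32 → 6 (2 steps)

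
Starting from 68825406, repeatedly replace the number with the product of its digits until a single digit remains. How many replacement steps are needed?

1

68825406 → 0 (1 step)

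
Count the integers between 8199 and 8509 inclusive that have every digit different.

The integers in [8199, 8509] that have every digit different: 8201, 8203, 8204, 8205, 8206, 8207, …, 8507, 8509.
175 qualify.

175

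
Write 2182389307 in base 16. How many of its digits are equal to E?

2182389307 in base 16 is 82149E3B.
The digit E appears 1 time.

1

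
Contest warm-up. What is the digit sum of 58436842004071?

5+8+4+3+6+8+4+2+0+0+4+0+7+1 = 52

52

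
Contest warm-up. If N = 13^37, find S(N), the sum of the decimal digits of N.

13^37 = 164400841185494513395503358052498933338333
Sum of its 42 digits: 175.

175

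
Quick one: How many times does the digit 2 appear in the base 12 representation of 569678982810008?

1

569678982810008 in base 12 is 53A8772A84A388.
The digit 2 appears 1 time.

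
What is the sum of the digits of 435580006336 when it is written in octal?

435580006336 in base 8 is 6255245667700.
Digit sum: 6+2+5+5+2+4+5+6+6+7+7+0+0 = 55.

55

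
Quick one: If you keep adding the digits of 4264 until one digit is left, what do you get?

7

4+2+6+4 = 16
1+6 = 7
(Equivalently, 4264 mod 9 = 7.)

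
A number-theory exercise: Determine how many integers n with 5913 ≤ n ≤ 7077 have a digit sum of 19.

85

The integers in [5913, 7077] that have a digit sum of 19: 5914, 5923, 5932, 5941, 5950, 6049, …, 7066, 7075.
85 qualify.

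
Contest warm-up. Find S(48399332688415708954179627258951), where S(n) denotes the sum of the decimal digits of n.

4+8+3+9+9+3+3+2+6+8+8+4+1+5+7+0+8+9+5+4+1+7+9+6+2+7+2+5+8+9+5+1 = 168

168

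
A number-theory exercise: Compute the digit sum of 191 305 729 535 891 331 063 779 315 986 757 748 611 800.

193

1+9+1+3+0+5+7+2+9+5+3+5+8+9+1+3+3+1+0+6+3+7+7+9+3+1+5+9+8+6+7+5+7+7+4+8+6+1+1+8+0+0 = 193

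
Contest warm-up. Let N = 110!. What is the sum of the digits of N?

657

110! = 15882455415227429404253703127090772871724410234473563207581748318444567162948183030959960131517678520479243672638179990208521148623422266876757623911219200000000000000000000000000
Sum of its 179 digits: 657.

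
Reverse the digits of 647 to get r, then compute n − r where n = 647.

-99

Reverse of 647 is 746.
647 − 746 = -99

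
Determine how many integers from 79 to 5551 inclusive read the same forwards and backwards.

The integers in [79, 5551] that read the same forwards and backwards: 88, 99, 101, 111, 121, 131, …, 5335, 5445.
137 qualify.

137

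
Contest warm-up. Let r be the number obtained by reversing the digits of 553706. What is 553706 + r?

1161061

Reverse of 553706 is 607355.
553706 + 607355 = 1161061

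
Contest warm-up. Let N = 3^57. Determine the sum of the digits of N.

3^57 = 1570042899082081611640534563
Sum of its 28 digits: 108.

108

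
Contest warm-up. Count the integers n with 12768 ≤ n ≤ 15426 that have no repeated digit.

905

The integers in [12768, 15426] that have no repeated digit: 12768, 12769, 12780, 12783, 12784, 12785, …, 15423, 15426.
905 qualify.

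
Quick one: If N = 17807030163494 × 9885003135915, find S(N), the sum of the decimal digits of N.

17807030163494 × 9885003135915 = 176022549007471185153287010
Sum of its 27 digits: 96.

96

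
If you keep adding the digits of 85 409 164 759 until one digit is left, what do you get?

4

8+5+4+0+9+1+6+4+7+5+9 = 58
5+8 = 13
1+3 = 4
(Equivalently, 85 409 164 759 mod 9 = 4.)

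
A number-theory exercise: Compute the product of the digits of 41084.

0

4×1×0×8×4 = 0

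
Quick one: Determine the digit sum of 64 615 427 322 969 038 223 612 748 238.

125

6+4+6+1+5+4+2+7+3+2+2+9+6+9+0+3+8+2+2+3+6+1+2+7+4+8+2+3+8 = 125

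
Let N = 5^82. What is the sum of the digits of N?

5^82 = 2067951531382569187178521730174907133914530277252197265625
Sum of its 58 digits: 247.

247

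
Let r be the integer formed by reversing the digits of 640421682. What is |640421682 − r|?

354297636

Reverse of 640421682 is 286124046.
|640421682 − 286124046| = 354297636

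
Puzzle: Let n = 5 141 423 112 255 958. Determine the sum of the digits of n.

58

5+1+4+1+4+2+3+1+1+2+2+5+5+9+5+8 = 58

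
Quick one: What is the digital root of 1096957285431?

1+0+9+6+9+5+7+2+8+5+4+3+1 = 60
6+0 = 6

6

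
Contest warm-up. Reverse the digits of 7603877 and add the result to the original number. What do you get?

15386944

Reverse of 7603877 is 7783067.
7603877 + 7783067 = 15386944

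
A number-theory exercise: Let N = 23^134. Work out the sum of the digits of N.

862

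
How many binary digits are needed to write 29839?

15

29839 in base 2 is 111010010001111, which has 15 digits.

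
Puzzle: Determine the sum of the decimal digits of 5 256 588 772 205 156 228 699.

110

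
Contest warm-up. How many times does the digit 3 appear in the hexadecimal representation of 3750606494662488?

1

3750606494662488 in base 16 is D53281FCE7F58.
The digit 3 appears 1 time.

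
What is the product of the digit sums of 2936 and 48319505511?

S(2936) = 2+9+3+6 = 20.
S(48319505511) = 4+8+3+1+9+5+0+5+5+1+1 = 42.
20 · 42 = 840.

840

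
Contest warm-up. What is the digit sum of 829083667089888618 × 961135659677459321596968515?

228

829083667089888618 × 961135659677459321596968515 = 796861877296247167751872096669313557802862270
Sum of its 45 digits: 228.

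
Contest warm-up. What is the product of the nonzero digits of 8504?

8×5×4 = 160

160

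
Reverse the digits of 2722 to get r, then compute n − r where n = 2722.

Reverse of 2722 is 2272.
2722 − 2272 = 450

450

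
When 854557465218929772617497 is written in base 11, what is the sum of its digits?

117

854557465218929772617497 in base 11 is A55277429A2219810598074.
Digit sum: 10+5+5+2+7+7+4+2+9+10+2+2+1+9+8+1+0+5+9+8+0+7+4 = 117.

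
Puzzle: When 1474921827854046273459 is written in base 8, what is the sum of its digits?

100

1474921827854046273459 in base 8 is 237722467477314621217663.
Digit sum: 2+3+7+7+2+2+4+6+7+4+7+7+3+1+4+6+2+1+2+1+7+6+6+3 = 100.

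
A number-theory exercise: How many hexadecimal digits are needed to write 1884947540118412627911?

18

1884947540118412627911 in base 16 is 662EE6E8DB8C5A8FC7, which has 18 digits.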